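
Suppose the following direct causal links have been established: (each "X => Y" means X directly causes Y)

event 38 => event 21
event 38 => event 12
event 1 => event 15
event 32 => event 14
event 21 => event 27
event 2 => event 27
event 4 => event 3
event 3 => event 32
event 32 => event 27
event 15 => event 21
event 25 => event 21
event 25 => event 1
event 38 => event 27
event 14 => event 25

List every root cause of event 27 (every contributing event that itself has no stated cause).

Tracing upstream from event 27: event 27 ← event 38.
A separate upstream branch: event 27 ← event 32 ← event 3 ← event 4.
A separate upstream branch: event 27 ← event 2.
Each of those chain origins has no stated cause.

event 2, event 38, event 4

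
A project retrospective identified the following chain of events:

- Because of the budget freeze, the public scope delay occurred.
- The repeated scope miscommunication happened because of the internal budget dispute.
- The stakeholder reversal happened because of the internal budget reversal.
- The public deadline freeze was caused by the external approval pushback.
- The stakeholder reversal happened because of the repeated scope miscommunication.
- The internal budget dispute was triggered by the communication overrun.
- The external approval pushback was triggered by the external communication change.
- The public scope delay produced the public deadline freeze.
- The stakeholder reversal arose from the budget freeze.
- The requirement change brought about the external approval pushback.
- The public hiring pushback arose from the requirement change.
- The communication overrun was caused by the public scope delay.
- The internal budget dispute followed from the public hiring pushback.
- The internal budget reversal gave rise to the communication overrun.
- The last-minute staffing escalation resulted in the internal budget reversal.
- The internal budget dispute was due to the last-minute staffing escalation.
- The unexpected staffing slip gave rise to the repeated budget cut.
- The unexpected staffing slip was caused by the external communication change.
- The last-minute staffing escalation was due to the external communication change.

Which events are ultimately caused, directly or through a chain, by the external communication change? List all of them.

Direct effects: the last-minute staffing escalation, the external approval pushback, the unexpected staffing slip.
2 steps out: the internal budget reversal, the public deadline freeze, the internal budget dispute, the repeated budget cut.
3 steps out: the communication overrun, the repeated scope miscommunication, the stakeholder reversal.
Not reachable from it: the requirement change, the budget freeze, the public scope delay, the public hiring pushback.

the communication overrun, the external approval pushback, the internal budget dispute, the internal budget reversal, the last-minute staffing escalation, the public deadline freeze, the repeated budget cut, the repeated scope miscommunication, the stakeholder reversal, the unexpected staffing slip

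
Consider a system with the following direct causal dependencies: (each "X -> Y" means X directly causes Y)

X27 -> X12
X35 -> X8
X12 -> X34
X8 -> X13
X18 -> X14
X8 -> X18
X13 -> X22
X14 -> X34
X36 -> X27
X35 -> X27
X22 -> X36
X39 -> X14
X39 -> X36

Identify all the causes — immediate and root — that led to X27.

X13, X22, X35, X36, X39, X8

Immediate causes of X27: X35, X36.
Further upstream: X39, X8, X13, X22.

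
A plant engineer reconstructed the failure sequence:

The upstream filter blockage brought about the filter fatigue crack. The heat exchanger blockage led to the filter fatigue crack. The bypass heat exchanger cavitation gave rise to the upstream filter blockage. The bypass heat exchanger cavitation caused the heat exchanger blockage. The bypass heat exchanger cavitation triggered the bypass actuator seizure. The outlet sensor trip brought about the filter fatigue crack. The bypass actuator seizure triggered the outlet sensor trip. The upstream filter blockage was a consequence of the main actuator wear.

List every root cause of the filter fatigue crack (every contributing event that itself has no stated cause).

Tracing upstream from the filter fatigue crack: the filter fatigue crack ← the heat exchanger blockage ← the bypass heat exchanger cavitation.
A separate upstream branch: the filter fatigue crack ← the upstream filter blockage ← the main actuator wear.
Each of those chain origins has no stated cause.

the bypass heat exchanger cavitation, the main actuator wear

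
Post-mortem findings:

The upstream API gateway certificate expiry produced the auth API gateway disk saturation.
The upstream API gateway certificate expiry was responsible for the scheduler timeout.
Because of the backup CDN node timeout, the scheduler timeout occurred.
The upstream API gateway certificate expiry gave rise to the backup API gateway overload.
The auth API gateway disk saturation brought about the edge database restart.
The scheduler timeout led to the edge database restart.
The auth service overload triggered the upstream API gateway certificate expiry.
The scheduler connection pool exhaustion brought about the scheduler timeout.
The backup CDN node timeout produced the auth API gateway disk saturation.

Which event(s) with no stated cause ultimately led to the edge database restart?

Tracing upstream from the edge database restart: the edge database restart ← the scheduler timeout ← the upstream API gateway certificate expiry ← the auth service overload.
A separate upstream branch: the edge database restart ← the scheduler timeout ← the scheduler connection pool exhaustion.
A separate upstream branch: the edge database restart ← the scheduler timeout ← the backup CDN node timeout.
Each of those chain origins has no stated cause.

the auth service overload, the backup CDN node timeout, the scheduler connection pool exhaustion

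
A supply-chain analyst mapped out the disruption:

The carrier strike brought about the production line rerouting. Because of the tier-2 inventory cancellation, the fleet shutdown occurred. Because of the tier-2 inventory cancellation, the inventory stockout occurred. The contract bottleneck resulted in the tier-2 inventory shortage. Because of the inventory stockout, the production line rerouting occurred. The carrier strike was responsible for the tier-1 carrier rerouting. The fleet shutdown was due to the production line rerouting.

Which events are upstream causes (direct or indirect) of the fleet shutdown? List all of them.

the carrier strike, the inventory stockout, the production line rerouting, the tier-2 inventory cancellation

Immediate causes of the fleet shutdown: the tier-2 inventory cancellation, the production line rerouting.
Further upstream: the carrier strike, the inventory stockout.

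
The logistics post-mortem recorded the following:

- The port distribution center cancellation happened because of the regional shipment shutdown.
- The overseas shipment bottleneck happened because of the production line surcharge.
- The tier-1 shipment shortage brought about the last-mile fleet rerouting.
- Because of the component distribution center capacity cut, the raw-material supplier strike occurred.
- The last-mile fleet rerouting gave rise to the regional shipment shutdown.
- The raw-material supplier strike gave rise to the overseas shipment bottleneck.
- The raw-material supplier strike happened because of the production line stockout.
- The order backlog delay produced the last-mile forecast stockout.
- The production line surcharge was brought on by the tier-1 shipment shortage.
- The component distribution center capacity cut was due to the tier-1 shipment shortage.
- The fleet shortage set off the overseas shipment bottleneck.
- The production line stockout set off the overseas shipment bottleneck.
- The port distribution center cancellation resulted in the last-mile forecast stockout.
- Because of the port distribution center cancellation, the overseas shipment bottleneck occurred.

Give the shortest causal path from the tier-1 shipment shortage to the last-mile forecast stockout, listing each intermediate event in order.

the tier-1 shipment shortage → the last-mile fleet rerouting → the regional shipment shutdown → the port distribution center cancellation → the last-mile forecast stockout

the tier-1 shipment shortage → the last-mile fleet rerouting
the last-mile fleet rerouting → the regional shipment shutdown
the regional shipment shutdown → the port distribution center cancellation
the port distribution center cancellation → the last-mile forecast stockout
Length: 4 steps.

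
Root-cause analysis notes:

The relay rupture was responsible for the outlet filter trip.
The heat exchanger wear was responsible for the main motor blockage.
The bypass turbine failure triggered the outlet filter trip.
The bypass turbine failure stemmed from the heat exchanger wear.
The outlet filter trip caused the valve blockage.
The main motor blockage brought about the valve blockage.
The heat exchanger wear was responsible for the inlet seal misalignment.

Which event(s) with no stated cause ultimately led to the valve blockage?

Tracing upstream from the valve blockage: the valve blockage ← the main motor blockage ← the heat exchanger wear.
A separate upstream branch: the valve blockage ← the outlet filter trip ← the relay rupture.
Each of those chain origins has no stated cause.

the heat exchanger wear, the relay rupture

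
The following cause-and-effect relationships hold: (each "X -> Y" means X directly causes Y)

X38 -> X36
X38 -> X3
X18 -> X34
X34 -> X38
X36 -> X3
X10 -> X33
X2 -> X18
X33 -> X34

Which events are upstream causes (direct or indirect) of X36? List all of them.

Immediate cause of X36: X38.
Further upstream: X2, X10, X33, X18, X34.

X10, X18, X2, X33, X34, X38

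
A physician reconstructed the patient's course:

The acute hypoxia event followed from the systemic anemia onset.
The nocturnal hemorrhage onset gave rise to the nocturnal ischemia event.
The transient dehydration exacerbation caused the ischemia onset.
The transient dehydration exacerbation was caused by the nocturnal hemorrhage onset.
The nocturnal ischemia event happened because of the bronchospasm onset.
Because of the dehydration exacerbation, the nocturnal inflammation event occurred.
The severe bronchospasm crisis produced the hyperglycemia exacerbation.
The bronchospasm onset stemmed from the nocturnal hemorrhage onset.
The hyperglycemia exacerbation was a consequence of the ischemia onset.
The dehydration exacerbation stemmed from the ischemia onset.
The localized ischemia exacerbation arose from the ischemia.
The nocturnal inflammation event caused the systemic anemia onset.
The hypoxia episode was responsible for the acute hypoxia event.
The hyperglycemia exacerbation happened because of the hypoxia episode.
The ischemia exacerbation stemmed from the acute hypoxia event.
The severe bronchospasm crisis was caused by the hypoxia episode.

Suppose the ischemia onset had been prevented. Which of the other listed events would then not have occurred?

the dehydration exacerbation, the nocturnal inflammation event, the systemic anemia onset

Downstream of the ischemia onset: the dehydration exacerbation, the nocturnal inflammation event, the systemic anemia onset, the acute hypoxia event, the hyperglycemia exacerbation, the ischemia exacerbation.
Of those, still caused via another path: the acute hypoxia event, the hyperglycemia exacerbation, the ischemia exacerbation.
The remainder have no surviving cause.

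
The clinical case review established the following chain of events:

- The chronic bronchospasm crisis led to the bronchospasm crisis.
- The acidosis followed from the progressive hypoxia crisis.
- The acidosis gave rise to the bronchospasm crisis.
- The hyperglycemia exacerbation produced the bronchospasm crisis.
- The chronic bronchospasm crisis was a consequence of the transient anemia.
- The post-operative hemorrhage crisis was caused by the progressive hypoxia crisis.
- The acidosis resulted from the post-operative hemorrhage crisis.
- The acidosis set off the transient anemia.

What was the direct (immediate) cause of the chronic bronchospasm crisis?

the transient anemia

Upstream contributors include the progressive hypoxia crisis, the post-operative hemorrhage crisis, the acidosis, but only the transient anemia feeds directly into the chronic bronchospasm crisis.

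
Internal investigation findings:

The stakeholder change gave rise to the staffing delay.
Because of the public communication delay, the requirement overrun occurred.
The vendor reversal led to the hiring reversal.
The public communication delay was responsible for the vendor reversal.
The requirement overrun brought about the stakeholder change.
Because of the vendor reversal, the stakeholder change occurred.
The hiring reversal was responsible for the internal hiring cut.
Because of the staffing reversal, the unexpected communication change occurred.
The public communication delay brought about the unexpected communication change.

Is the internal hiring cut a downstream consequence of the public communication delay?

There is a causal chain: the public communication delay → the vendor reversal → the hiring reversal → the internal hiring cut.

Yes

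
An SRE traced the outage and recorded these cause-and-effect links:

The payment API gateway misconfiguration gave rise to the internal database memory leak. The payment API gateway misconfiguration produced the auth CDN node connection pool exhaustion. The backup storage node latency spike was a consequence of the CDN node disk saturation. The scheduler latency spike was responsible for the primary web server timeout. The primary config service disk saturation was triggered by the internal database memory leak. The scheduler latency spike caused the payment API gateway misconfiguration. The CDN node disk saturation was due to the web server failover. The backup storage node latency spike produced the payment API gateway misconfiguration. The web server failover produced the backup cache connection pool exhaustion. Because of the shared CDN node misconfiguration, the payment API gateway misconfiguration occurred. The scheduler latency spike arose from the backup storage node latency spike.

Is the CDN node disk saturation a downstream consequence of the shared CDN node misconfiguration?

No

The shared CDN node misconfiguration leads to the payment API gateway misconfiguration, the auth CDN node connection pool exhaustion, the internal database memory leak, the primary config service disk saturation; the CDN node disk saturation is not among them.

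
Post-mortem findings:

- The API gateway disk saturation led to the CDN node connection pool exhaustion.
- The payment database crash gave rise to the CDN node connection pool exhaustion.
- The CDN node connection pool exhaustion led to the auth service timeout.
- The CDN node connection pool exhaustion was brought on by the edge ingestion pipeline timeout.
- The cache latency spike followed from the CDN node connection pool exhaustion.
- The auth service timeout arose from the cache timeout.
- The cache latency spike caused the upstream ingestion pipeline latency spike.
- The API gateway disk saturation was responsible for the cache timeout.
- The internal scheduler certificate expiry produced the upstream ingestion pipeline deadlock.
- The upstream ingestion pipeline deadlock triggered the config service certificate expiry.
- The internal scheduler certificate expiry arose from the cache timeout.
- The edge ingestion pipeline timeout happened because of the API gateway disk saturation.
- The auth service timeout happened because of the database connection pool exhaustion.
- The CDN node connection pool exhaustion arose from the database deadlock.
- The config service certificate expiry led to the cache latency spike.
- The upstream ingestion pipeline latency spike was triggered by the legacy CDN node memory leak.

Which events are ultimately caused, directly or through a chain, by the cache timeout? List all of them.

the auth service timeout, the cache latency spike, the config service certificate expiry, the internal scheduler certificate expiry, the upstream ingestion pipeline deadlock, the upstream ingestion pipeline latency spike

Direct effects: the internal scheduler certificate expiry, the auth service timeout.
2 steps out: the upstream ingestion pipeline deadlock.
3 steps out: the config service certificate expiry.
4 steps out: the cache latency spike.
5 steps out: the upstream ingestion pipeline latency spike.
Not reachable from it: the payment database crash, the API gateway disk saturation, the edge ingestion pipeline timeout, the database connection pool exhaustion, the database deadlock, the legacy CDN node memory leak, the CDN node connection pool exhaustion.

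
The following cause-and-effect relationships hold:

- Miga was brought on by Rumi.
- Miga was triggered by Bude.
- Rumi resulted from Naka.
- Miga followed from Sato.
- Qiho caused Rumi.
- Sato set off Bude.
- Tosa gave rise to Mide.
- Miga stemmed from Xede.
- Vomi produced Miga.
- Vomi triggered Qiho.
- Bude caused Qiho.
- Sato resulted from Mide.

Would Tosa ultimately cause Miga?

Yes

There is a causal chain: Tosa → Mide → Sato → Miga.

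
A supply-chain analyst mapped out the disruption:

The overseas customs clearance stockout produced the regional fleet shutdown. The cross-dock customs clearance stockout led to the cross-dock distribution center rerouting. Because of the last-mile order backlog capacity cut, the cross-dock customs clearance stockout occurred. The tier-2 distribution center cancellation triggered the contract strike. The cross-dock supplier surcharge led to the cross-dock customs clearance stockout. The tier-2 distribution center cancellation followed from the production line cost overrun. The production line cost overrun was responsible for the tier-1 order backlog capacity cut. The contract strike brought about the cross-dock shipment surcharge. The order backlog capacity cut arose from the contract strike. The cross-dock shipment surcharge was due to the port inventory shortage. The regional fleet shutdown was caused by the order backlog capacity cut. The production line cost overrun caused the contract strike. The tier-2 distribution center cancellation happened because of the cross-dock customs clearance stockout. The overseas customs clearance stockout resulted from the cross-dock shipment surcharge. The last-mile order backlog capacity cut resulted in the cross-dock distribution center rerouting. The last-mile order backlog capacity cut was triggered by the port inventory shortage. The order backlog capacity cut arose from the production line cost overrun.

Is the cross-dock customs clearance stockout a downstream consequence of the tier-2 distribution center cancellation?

No

The tier-2 distribution center cancellation leads to the contract strike, the cross-dock shipment surcharge, the order backlog capacity cut, the overseas customs clearance stockout, the regional fleet shutdown; the cross-dock customs clearance stockout is not among them.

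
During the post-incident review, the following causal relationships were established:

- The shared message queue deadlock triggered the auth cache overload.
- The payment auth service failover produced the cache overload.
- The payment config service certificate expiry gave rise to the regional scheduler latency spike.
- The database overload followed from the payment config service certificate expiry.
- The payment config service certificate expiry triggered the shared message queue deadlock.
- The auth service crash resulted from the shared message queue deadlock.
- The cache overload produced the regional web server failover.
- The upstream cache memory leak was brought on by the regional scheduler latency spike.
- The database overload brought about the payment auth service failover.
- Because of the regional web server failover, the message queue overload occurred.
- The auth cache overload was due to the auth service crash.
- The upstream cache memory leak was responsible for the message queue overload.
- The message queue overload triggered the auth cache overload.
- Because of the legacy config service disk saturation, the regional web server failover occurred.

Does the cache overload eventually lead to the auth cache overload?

Yes

There is a causal chain: the cache overload → the regional web server failover → the message queue overload → the auth cache overload.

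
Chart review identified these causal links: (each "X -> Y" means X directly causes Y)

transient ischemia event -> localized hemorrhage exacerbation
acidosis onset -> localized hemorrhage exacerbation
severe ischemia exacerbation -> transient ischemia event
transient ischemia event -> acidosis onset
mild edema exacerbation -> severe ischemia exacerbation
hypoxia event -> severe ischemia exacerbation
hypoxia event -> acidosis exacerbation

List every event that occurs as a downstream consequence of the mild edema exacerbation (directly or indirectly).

the acidosis onset, the localized hemorrhage exacerbation, the severe ischemia exacerbation, the transient ischemia event

Direct effects: the severe ischemia exacerbation.
2 steps out: the transient ischemia event.
3 steps out: the acidosis onset, the localized hemorrhage exacerbation.
Not reachable from it: the hypoxia event, the acidosis exacerbation.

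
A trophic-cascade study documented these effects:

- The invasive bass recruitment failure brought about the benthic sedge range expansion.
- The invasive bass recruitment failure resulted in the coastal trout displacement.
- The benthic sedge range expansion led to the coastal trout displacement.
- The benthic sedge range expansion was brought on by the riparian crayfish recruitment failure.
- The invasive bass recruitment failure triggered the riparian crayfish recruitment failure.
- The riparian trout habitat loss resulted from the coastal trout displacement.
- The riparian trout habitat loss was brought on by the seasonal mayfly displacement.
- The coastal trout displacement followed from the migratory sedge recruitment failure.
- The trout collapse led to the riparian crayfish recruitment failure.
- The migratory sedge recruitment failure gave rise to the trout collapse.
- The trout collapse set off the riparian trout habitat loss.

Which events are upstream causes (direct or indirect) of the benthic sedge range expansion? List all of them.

the invasive bass recruitment failure, the migratory sedge recruitment failure, the riparian crayfish recruitment failure, the trout collapse

Immediate causes of the benthic sedge range expansion: the invasive bass recruitment failure, the riparian crayfish recruitment failure.
Further upstream: the migratory sedge recruitment failure, the trout collapse.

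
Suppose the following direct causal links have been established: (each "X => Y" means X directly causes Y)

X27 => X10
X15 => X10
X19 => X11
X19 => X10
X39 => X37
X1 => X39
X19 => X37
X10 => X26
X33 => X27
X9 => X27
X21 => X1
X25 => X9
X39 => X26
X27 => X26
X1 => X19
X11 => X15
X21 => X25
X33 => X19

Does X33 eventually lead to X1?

No

X33 leads to X19, X37, X11, X15, X27, X10, X26; X1 is not among them.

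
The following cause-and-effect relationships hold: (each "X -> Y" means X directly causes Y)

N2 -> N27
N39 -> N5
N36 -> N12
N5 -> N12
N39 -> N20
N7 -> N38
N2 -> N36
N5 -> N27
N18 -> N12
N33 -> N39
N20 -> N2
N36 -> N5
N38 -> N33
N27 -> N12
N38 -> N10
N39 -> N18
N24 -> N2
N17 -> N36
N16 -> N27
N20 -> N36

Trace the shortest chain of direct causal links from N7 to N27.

N7 → N38
N38 → N33
N33 → N39
N39 → N5
N5 → N27
Length: 5 steps.

N7 → N38 → N33 → N39 → N5 → N27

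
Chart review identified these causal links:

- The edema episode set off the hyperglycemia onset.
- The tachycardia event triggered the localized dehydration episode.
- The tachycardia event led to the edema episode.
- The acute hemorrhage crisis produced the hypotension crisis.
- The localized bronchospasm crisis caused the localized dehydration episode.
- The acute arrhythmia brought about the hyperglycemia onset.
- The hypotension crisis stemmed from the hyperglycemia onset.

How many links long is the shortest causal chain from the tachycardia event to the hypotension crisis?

3

Shortest chain: the tachycardia event → the edema episode → the hyperglycemia onset → the hypotension crisis.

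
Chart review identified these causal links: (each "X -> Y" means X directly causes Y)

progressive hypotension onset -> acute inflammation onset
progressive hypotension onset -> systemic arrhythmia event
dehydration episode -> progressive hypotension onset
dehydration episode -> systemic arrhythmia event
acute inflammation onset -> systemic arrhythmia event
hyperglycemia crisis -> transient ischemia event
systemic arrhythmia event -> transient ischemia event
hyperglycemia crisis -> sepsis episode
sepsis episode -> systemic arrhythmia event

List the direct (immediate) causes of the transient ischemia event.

the hyperglycemia crisis, the systemic arrhythmia event

Upstream contributors include the sepsis episode, the dehydration episode, the progressive hypotension onset, the acute inflammation onset, but only the hyperglycemia crisis, the systemic arrhythmia event feed directly into the transient ischemia event.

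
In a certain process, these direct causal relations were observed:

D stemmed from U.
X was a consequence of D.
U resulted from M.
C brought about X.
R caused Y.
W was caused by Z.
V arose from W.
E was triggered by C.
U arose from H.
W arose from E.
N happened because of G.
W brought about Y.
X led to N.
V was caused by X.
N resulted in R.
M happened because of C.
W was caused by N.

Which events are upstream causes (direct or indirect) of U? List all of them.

Immediate causes of U: H, M.
Further upstream: C.

C, H, M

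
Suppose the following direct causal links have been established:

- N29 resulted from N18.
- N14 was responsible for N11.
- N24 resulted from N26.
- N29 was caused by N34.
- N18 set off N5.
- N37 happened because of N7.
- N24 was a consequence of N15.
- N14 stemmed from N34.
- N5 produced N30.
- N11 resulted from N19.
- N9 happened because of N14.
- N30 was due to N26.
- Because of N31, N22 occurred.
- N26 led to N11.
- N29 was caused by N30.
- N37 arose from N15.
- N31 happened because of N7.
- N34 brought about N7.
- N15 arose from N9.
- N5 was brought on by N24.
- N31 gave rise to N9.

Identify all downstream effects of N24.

N29, N30, N5

Direct effects: N5.
2 steps out: N30.
3 steps out: N29.
Not reachable from it: N34, N7, N14, N31, N18, N9, N26, N22, N15, N37, N19, N11.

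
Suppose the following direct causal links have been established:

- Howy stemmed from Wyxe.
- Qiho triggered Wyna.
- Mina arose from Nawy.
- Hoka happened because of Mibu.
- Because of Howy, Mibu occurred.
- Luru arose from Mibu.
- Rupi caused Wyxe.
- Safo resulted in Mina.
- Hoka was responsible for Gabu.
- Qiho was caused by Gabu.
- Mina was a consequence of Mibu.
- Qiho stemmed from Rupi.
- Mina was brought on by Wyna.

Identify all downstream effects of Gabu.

Direct effects: Qiho.
2 steps out: Wyna.
3 steps out: Mina.
Not reachable from it: Rupi, Wyxe, Howy, Mibu, Safo, Hoka, Luru, Nawy.

Mina, Qiho, Wyna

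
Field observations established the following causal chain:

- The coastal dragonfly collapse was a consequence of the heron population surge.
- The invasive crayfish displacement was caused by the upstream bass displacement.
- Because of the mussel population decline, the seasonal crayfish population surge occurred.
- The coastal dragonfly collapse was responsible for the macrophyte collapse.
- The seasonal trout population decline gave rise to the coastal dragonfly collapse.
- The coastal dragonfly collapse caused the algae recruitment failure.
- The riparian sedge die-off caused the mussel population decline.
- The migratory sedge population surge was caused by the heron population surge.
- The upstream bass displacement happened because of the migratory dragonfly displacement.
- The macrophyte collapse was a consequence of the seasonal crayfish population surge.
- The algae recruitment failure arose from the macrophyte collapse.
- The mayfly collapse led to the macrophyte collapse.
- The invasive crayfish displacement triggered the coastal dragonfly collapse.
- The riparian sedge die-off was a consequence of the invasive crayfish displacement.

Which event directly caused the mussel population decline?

the riparian sedge die-off

Upstream contributors include the migratory dragonfly displacement, the upstream bass displacement, the invasive crayfish displacement, but only the riparian sedge die-off feeds directly into the mussel population decline.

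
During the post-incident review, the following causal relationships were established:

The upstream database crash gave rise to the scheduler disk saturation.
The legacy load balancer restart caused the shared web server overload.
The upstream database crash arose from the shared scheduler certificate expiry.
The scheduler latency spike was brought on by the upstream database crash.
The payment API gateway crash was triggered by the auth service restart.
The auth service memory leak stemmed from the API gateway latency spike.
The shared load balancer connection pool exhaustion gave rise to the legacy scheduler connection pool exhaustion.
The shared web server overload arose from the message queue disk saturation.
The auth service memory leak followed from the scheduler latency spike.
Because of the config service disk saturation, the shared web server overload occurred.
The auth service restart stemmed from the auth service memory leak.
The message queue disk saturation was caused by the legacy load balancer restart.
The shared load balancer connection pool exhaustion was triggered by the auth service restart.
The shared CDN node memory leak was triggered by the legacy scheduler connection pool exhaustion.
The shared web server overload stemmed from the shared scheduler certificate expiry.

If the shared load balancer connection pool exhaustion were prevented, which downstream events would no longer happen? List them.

Downstream of the shared load balancer connection pool exhaustion: the legacy scheduler connection pool exhaustion, the shared CDN node memory leak.

the legacy scheduler connection pool exhaustion, the shared CDN node memory leak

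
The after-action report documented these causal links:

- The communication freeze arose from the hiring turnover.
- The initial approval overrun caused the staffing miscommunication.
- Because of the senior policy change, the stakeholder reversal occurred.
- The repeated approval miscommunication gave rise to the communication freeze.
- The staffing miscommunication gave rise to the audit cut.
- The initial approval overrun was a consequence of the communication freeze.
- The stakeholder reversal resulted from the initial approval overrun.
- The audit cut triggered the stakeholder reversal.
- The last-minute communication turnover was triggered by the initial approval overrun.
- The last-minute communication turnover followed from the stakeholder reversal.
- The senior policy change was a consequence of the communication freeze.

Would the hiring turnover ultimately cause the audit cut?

There is a causal chain: the hiring turnover → the communication freeze → the initial approval overrun → the staffing miscommunication → the audit cut.

Yes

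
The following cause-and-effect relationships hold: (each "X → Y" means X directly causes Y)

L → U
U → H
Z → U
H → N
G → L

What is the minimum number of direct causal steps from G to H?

Shortest chain: G → L → U → H.

3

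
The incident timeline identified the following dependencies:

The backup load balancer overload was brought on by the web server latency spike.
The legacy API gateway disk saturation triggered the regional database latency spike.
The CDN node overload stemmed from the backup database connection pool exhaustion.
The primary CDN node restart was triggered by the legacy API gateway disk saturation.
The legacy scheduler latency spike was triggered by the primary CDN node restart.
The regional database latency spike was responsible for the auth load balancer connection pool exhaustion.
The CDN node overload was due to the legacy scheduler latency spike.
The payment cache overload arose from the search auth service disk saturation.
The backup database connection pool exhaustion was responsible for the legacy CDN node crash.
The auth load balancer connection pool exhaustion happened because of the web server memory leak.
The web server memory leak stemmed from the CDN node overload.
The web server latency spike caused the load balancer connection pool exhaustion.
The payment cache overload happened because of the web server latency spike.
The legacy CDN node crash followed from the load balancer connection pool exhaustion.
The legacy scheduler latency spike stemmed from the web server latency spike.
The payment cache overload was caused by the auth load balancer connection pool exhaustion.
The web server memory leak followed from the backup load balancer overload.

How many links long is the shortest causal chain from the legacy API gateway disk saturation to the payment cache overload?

Shortest chain: the legacy API gateway disk saturation → the regional database latency spike → the auth load balancer connection pool exhaustion → the payment cache overload.

3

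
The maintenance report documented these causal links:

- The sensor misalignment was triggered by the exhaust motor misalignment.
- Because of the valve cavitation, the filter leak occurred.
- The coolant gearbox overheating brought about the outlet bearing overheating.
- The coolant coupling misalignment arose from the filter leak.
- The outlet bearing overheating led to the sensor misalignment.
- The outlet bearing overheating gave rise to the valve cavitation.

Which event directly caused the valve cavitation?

Upstream contributors include the coolant gearbox overheating, but only the outlet bearing overheating feeds directly into the valve cavitation.

the outlet bearing overheating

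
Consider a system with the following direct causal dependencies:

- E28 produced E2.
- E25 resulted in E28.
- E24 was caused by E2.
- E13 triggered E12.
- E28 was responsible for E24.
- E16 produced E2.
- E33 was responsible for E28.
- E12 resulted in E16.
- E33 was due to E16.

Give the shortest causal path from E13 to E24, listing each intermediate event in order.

E13 → E12
E12 → E16
E16 → E2
E2 → E24
Length: 4 steps.

E13 → E12 → E16 → E2 → E24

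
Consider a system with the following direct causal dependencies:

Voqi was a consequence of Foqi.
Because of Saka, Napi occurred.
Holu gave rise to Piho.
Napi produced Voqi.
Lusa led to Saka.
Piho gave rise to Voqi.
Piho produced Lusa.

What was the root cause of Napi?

Tracing upstream from Napi: Napi ← Saka ← Lusa ← Piho ← Holu.
Holu has no stated cause, so it is the root.

Holu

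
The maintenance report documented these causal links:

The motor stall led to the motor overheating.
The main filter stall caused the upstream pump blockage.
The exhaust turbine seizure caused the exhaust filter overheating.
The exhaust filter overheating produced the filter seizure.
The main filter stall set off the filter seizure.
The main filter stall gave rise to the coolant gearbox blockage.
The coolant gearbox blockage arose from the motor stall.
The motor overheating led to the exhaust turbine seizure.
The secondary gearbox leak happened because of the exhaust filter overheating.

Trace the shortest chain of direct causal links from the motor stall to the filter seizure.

the motor stall → the motor overheating
the motor overheating → the exhaust turbine seizure
the exhaust turbine seizure → the exhaust filter overheating
the exhaust filter overheating → the filter seizure
Length: 4 steps.

the motor stall → the motor overheating → the exhaust turbine seizure → the exhaust filter overheating → the filter seizure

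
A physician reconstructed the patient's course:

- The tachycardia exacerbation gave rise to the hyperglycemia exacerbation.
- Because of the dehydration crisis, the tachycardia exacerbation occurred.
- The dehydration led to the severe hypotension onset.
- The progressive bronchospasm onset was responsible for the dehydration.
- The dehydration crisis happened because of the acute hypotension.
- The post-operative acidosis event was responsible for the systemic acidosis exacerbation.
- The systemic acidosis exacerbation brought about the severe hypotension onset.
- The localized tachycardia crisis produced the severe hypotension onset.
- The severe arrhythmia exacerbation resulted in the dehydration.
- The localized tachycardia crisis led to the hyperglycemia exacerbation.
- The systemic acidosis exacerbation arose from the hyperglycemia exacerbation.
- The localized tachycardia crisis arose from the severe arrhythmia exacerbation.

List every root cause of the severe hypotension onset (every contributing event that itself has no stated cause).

the acute hypotension, the post-operative acidosis event, the progressive bronchospasm onset, the severe arrhythmia exacerbation

Tracing upstream from the severe hypotension onset: the severe hypotension onset ← the localized tachycardia crisis ← the severe arrhythmia exacerbation.
A separate upstream branch: the severe hypotension onset ← the systemic acidosis exacerbation ← the hyperglycemia exacerbation ← the tachycardia exacerbation ← the dehydration crisis ← the acute hypotension.
A separate upstream branch: the severe hypotension onset ← the dehydration ← the progressive bronchospasm onset.
A separate upstream branch: the severe hypotension onset ← the systemic acidosis exacerbation ← the post-operative acidosis event.
Each of those chain origins has no stated cause.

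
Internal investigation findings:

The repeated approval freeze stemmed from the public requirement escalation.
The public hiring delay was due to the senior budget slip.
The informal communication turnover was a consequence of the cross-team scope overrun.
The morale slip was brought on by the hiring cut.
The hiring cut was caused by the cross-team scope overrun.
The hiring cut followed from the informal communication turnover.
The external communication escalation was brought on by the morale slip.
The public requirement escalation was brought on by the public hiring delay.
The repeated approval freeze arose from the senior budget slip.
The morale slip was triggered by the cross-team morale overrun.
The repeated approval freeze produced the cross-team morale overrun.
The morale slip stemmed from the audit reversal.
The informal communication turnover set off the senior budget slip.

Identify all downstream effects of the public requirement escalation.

the cross-team morale overrun, the external communication escalation, the morale slip, the repeated approval freeze

Direct effects: the repeated approval freeze.
2 steps out: the cross-team morale overrun.
3 steps out: the morale slip.
4 steps out: the external communication escalation.
Not reachable from it: the cross-team scope overrun, the informal communication turnover, the senior budget slip, the public hiring delay, the hiring cut, the audit reversal.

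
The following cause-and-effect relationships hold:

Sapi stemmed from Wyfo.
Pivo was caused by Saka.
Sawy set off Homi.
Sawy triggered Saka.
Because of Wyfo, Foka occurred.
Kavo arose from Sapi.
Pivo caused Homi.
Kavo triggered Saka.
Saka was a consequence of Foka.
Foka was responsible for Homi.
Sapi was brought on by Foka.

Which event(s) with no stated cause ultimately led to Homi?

Tracing upstream from Homi: Homi ← Sawy.
A separate upstream branch: Homi ← Foka ← Wyfo.
Each of those chain origins has no stated cause.

Sawy, Wyfo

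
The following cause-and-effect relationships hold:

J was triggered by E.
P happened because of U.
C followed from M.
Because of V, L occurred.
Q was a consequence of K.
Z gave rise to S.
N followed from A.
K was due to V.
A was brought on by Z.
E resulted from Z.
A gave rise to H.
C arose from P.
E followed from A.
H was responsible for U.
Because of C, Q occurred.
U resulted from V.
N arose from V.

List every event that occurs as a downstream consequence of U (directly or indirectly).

Direct effects: P.
2 steps out: C.
3 steps out: Q.
Not reachable from it: Z, S, A, E, V, H, J, L, N, M, K.

C, P, Q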